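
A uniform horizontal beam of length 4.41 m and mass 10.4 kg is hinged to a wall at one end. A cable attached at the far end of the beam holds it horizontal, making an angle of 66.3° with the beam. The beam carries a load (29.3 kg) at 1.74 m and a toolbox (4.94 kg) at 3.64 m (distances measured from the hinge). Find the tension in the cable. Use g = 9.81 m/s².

About the hinge:
Beam weight: 10.4 × 9.81 = 102 N down at 2.205 m → arm 2.205 m, τ = 102 × 2.205 = 224.9 N·m clockwise.
Load: 29.3 × 9.81 = 287.4 N down at 1.74 m → arm 1.74 m, τ = 287.4 × 1.74 = 500.1 N·m clockwise.
Toolbox: 4.94 × 9.81 = 48.46 N down at 3.64 m → arm 3.64 m, τ = 48.46 × 3.64 = 176.4 N·m clockwise.
Total clockwise load moment = 901.4 N·m.
The cable tension T acts at 4.41 m; only its component perpendicular to the beam, T sinθ, produces torque. sin 66.3° = 0.9157.
Setting net torque to zero: T × 4.41 × 0.9157 = 901.4 → T = 901.4 / 4.038 = 223 N.

T ≈ 223 N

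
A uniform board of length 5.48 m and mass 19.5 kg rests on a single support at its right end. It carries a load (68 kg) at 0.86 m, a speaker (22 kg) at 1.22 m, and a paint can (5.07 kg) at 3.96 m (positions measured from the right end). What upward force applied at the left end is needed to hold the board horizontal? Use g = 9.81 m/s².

Choose the right end as the axis so the unknown pivot reaction has zero arm there.
Beam weight: 19.5 × 9.81 = 191.3 N down at 2.74 m → arm 2.74 m, τ = 191.3 × 2.74 = 524.2 N·m counterclockwise.
Load: 68 × 9.81 = 667.1 N down at 0.86 m → arm 0.86 m, τ = 667.1 × 0.86 = 573.7 N·m counterclockwise.
Speaker: 22 × 9.81 = 215.8 N down at 1.22 m → arm 1.22 m, τ = 215.8 × 1.22 = 263.3 N·m counterclockwise.
Paint can: 5.07 × 9.81 = 49.74 N down at 3.96 m → arm 3.96 m, τ = 49.74 × 3.96 = 197 N·m counterclockwise.
Net moment of the loads = 1558 N·m counterclockwise.
The upward force F acts at the left end, arm 5.48 m, giving F × 5.48 clockwise.
Balancing moments: F × 5.48 = 1558, giving F = 1558 / 5.48 = 284 N.

F ≈ 284 N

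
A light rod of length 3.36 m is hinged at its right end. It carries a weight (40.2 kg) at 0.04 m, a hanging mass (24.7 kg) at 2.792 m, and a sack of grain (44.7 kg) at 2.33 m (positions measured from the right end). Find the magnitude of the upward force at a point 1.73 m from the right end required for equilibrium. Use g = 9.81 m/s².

Take moments about the right end.
Weight: 40.2 × 9.81 = 394.4 N down at 0.04 m → arm 0.04 m, τ = 394.4 × 0.04 = 15.78 N·m counterclockwise.
Hanging mass: 24.7 × 9.81 = 242.3 N down at 2.792 m → arm 2.792 m, τ = 242.3 × 2.792 = 676.5 N·m counterclockwise.
Sack of grain: 44.7 × 9.81 = 438.5 N down at 2.33 m → arm 2.33 m, τ = 438.5 × 2.33 = 1022 N·m counterclockwise.
Net moment of the loads = 1714 N·m counterclockwise.
The upward force F acts at a point 1.73 m from the right end, arm 1.73 m, giving F × 1.73 clockwise.
Balancing moments: F × 1.73 = 1714, giving F = 1714 / 1.73 = 991 N.

F ≈ 991 N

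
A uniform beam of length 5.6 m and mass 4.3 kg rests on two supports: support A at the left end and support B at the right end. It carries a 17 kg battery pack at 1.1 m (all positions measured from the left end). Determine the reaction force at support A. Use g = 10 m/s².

Sum moments about support B (its reaction then has zero moment arm).
Beam weight: 4.3 × 10 = 43 N down at 2.8 m → arm 2.8 m, τ = 43 × 2.8 = 120.4 N·m counterclockwise.
Battery pack: 17 × 10 = 170 N down at 1.1 m → arm 4.5 m, τ = 170 × 4.5 = 765 N·m counterclockwise.
Net load moment about support B = 885.4 N·m counterclockwise.
Reaction R at support A is upward at 0 m, arm 5.6 m → moment R × 5.6 clockwise.
Στ = 0 ⇒ R × 5.6 = 885.4 ⇒ R = 158 N.

R_A ≈ 158 N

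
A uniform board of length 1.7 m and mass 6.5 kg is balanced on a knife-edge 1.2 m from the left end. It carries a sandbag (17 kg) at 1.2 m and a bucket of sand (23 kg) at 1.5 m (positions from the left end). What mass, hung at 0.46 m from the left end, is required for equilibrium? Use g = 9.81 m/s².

Take moments about the knife-edge (at 1.2 m from the left end).
Beam weight: 6.5 × 9.81 = 63.77 N down at 0.85 m → arm 0.35 m, τ = 63.77 × 0.35 = 22.32 N·m counterclockwise.
Sandbag: acts at the knife-edge, moment arm 0 → no torque.
Bucket of sand: 23 × 9.81 = 225.6 N down at 1.5 m → arm 0.3 m, τ = 225.6 × 0.3 = 67.68 N·m clockwise.
Net moment of known loads = 45.36 N·m clockwise.
An unknown mass m at 0.46 m has arm 0.74 m; its moment is m·g·0.74 counterclockwise.
Στ = 0 ⇒ m × 9.81 × 0.74 = 45.36 ⇒ m = 45.36 / (9.81 × 0.74) = 6.25 kg.

m ≈ 6.25 kg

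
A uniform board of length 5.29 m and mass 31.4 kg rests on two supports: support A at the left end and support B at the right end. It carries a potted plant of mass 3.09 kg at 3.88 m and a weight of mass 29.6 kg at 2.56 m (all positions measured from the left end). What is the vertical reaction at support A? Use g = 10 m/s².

R_A ≈ 318 N

Take moments about support B.
Beam weight: 31.4 × 10 = 314 N down at 2.645 m → arm 2.645 m, τ = 314 × 2.645 = 830.5 N·m counterclockwise.
Potted plant: 3.09 × 10 = 30.9 N down at 3.88 m → arm 1.41 m, τ = 30.9 × 1.41 = 43.57 N·m counterclockwise.
Weight: 29.6 × 10 = 296 N down at 2.56 m → arm 2.73 m, τ = 296 × 2.73 = 808.1 N·m counterclockwise.
Net load moment about support B = 1682 N·m counterclockwise.
Reaction R at support A is upward at 0 m, arm 5.29 m → moment R × 5.29 clockwise.
Balancing moments: R × 5.29 = 1682, giving R = 318 N.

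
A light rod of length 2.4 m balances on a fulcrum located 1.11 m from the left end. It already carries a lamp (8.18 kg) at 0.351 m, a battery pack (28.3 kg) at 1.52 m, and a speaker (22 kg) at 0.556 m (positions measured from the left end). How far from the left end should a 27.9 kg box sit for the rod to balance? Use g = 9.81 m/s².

About the fulcrum (at 1.11 m from the left end):
Lamp: 8.18 × 9.81 = 80.25 N down at 0.351 m → arm 0.759 m, τ = 80.25 × 0.759 = 60.91 N·m counterclockwise.
Battery pack: 28.3 × 9.81 = 277.6 N down at 1.52 m → arm 0.41 m, τ = 277.6 × 0.41 = 113.8 N·m clockwise.
Speaker: 22 × 9.81 = 215.8 N down at 0.556 m → arm 0.554 m, τ = 215.8 × 0.554 = 119.6 N·m counterclockwise.
Net moment of existing loads = 66.71 N·m counterclockwise.
The box weighs 27.9 × 9.81 = 273.7 N and must supply an equal clockwise moment, so its lever arm about the fulcrum is 66.71 / 273.7 = 0.244 m.
That puts it at 1.11 + 0.244 = 1.35 m from the left end.

x ≈ 1.35 m from the left end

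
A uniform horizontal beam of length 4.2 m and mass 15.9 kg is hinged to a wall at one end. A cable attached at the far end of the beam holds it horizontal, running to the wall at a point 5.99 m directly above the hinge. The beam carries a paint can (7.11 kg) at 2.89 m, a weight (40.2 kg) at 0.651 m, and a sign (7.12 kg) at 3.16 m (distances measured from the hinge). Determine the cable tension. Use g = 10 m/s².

T ≈ 298 N

Take moments about the hinge.
Beam weight: 15.9 × 10 = 159 N down at 2.1 m → arm 2.1 m, τ = 159 × 2.1 = 333.9 N·m clockwise.
Paint can: 7.11 × 10 = 71.1 N down at 2.89 m → arm 2.89 m, τ = 71.1 × 2.89 = 205.5 N·m clockwise.
Weight: 40.2 × 10 = 402 N down at 0.651 m → arm 0.651 m, τ = 402 × 0.651 = 261.7 N·m clockwise.
Sign: 7.12 × 10 = 71.2 N down at 3.16 m → arm 3.16 m, τ = 71.2 × 3.16 = 225 N·m clockwise.
Total clockwise load moment = 1026 N·m.
The cable tension T acts at 4.2 m; only its component perpendicular to the beam, T sinθ, produces torque. sinθ = h/√(h²+d²) = 5.99/√(5.99²+4.2²) = 0.8188.
Στ = 0 ⇒ T × 4.2 × 0.8188 = 1026 ⇒ T = 1026 / 3.439 = 298 N.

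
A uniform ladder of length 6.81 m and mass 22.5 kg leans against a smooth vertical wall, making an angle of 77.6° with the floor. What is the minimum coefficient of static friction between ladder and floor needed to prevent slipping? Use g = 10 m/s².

Taking torques about the foot of the ladder:
Ladder weight 22.5×10 = 225 N acts at 3.405 m along the ladder; its horizontal arm is 3.405·cos77.6° = 0.7312 m → τ = 164.5 N·m clockwise.
Wall normal N acts horizontally at the top; its moment arm is the height L sinθ = 6.81·sin77.6° = 6.651 m, counterclockwise.
Στ = 0 ⇒ N × 6.651 = 164.5 ⇒ N = 24.73 N.
ΣFx = 0 ⇒ f = N_wall = 24.73 N. ΣFy = 0 ⇒ N_floor = 225 N.
μ_min = f / N_floor = 24.73 / 225 = 0.11.

μ_min ≈ 0.11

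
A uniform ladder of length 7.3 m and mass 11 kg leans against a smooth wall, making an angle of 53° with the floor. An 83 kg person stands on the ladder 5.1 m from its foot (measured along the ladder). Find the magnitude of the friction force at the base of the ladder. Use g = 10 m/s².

f ≈ 478 N

Choose the foot of the ladder as the axis so the floor normal and friction both act there and drop out.
Ladder weight 11×10 = 110 N acts at 3.65 m along the ladder; its horizontal arm is 3.65·cos53° = 2.197 m → τ = 241.7 N·m clockwise.
Person: 83×10 = 830 N at 5.1 m → arm 3.069 m → τ = 2547 N·m clockwise.
Wall normal N acts horizontally at the top; its moment arm is the height L sinθ = 7.3·sin53° = 5.83 m, counterclockwise.
Balancing moments: N × 5.83 = 2789, giving N = 478 N.
ΣFx = 0: friction at the foot balances the wall's push, so f = N_wall = 478 N.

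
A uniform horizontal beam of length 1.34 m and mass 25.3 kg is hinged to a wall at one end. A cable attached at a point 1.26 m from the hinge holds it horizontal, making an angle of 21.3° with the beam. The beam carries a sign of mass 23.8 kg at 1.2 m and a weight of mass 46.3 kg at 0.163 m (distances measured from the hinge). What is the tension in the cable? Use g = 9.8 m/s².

About the hinge:
Beam weight: 25.3 × 9.8 = 247.9 N down at 0.67 m → arm 0.67 m, τ = 247.9 × 0.67 = 166.1 N·m clockwise.
Sign: 23.8 × 9.8 = 233.2 N down at 1.2 m → arm 1.2 m, τ = 233.2 × 1.2 = 279.8 N·m clockwise.
Weight: 46.3 × 9.8 = 453.7 N down at 0.163 m → arm 0.163 m, τ = 453.7 × 0.163 = 73.95 N·m clockwise.
Total clockwise load moment = 519.9 N·m.
The cable tension T acts at 1.26 m; only its component perpendicular to the beam, T sinθ, produces torque. sin 21.3° = 0.3633.
Στ = 0 ⇒ T × 1.26 × 0.3633 = 519.9 ⇒ T = 519.9 / 0.4578 = 1140 N.

T ≈ 1140 N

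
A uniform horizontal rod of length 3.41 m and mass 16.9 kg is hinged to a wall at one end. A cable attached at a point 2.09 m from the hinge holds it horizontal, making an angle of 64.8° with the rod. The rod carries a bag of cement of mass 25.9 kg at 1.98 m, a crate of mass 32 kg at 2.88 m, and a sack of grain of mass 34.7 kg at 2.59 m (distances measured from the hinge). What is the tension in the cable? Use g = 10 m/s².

T ≈ 1390 N

Taking torques about the hinge:
Beam weight: 16.9 × 10 = 169 N down at 1.705 m → arm 1.705 m, τ = 169 × 1.705 = 288.1 N·m clockwise.
Bag of cement: 25.9 × 10 = 259 N down at 1.98 m → arm 1.98 m, τ = 259 × 1.98 = 512.8 N·m clockwise.
Crate: 32 × 10 = 320 N down at 2.88 m → arm 2.88 m, τ = 320 × 2.88 = 921.6 N·m clockwise.
Sack of grain: 34.7 × 10 = 347 N down at 2.59 m → arm 2.59 m, τ = 347 × 2.59 = 898.7 N·m clockwise.
Total clockwise load moment = 2621 N·m.
The cable tension T acts at 2.09 m; only its component perpendicular to the rod, T sinθ, produces torque. sin 64.8° = 0.9048.
Στ = 0 ⇒ T × 2.09 × 0.9048 = 2621 ⇒ T = 2621 / 1.891 = 1390 N.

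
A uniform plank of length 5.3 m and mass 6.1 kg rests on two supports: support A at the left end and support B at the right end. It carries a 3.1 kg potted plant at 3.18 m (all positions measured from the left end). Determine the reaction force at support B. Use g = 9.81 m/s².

R_B ≈ 48.2 N

About support A:
Beam weight: 6.1 × 9.81 = 59.84 N down at 2.65 m → arm 2.65 m, τ = 59.84 × 2.65 = 158.6 N·m clockwise.
Potted plant: 3.1 × 9.81 = 30.41 N down at 3.18 m → arm 3.18 m, τ = 30.41 × 3.18 = 96.7 N·m clockwise.
Net load moment about support A = 255.3 N·m clockwise.
Reaction R at support B is upward at 5.3 m, arm 5.3 m → moment R × 5.3 counterclockwise.
Balancing moments: R × 5.3 = 255.3, giving R = 48.2 N.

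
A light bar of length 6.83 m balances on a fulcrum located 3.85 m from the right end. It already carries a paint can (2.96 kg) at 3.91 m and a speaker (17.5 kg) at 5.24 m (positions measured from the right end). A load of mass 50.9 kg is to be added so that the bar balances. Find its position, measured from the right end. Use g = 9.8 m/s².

x ≈ 3.37 m from the right end

Choose the fulcrum (at 3.85 m from the right end) as the axis so the support reaction has zero arm there.
Paint can: 2.96 × 9.8 = 29.01 N down at 3.91 m → arm 0.06 m, τ = 29.01 × 0.06 = 1.741 N·m counterclockwise.
Speaker: 17.5 × 9.8 = 171.5 N down at 5.24 m → arm 1.39 m, τ = 171.5 × 1.39 = 238.4 N·m counterclockwise.
Net moment of existing loads = 240.1 N·m counterclockwise.
The load weighs 50.9 × 9.8 = 498.8 N and must supply an equal clockwise moment, so its lever arm about the fulcrum is 240.1 / 498.8 = 0.481 m.
That puts it at 3.85 − 0.481 = 3.37 m from the right end.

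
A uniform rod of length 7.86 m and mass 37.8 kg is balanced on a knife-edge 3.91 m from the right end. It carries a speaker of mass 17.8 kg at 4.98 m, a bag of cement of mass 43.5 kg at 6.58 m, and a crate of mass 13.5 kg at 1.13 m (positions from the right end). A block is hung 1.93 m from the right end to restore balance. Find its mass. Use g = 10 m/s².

Taking torques about the knife-edge (at 3.91 m from the right end):
Beam weight: 37.8 × 10 = 378 N down at 3.93 m → arm 0.02 m, τ = 378 × 0.02 = 7.56 N·m counterclockwise.
Speaker: 17.8 × 10 = 178 N down at 4.98 m → arm 1.07 m, τ = 178 × 1.07 = 190.5 N·m counterclockwise.
Bag of cement: 43.5 × 10 = 435 N down at 6.58 m → arm 2.67 m, τ = 435 × 2.67 = 1161 N·m counterclockwise.
Crate: 13.5 × 10 = 135 N down at 1.13 m → arm 2.78 m, τ = 135 × 2.78 = 375.3 N·m clockwise.
Net moment of known loads = 983.8 N·m counterclockwise.
An unknown mass m at 1.93 m has arm 1.98 m; its moment is m·g·1.98 clockwise.
Setting net torque to zero: m × 10 × 1.98 = 983.8 → m = 983.8 / (10 × 1.98) = 49.7 kg.

m ≈ 49.7 kg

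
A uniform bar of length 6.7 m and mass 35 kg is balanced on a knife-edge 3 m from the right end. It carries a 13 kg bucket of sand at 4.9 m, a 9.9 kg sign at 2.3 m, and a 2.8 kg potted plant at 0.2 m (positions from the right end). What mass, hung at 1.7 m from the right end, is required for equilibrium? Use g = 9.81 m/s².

m ≈ 17.1 kg

Sum moments about the knife-edge (at 3 m from the right end) (the support reaction has zero arm there).
Beam weight: 35 × 9.81 = 343.4 N down at 3.35 m → arm 0.35 m, τ = 343.4 × 0.35 = 120.2 N·m counterclockwise.
Bucket of sand: 13 × 9.81 = 127.5 N down at 4.9 m → arm 1.9 m, τ = 127.5 × 1.9 = 242.2 N·m counterclockwise.
Sign: 9.9 × 9.81 = 97.12 N down at 2.3 m → arm 0.7 m, τ = 97.12 × 0.7 = 67.98 N·m clockwise.
Potted plant: 2.8 × 9.81 = 27.47 N down at 0.2 m → arm 2.8 m, τ = 27.47 × 2.8 = 76.92 N·m clockwise.
Net moment of known loads = 217.5 N·m counterclockwise.
An unknown mass m at 1.7 m has arm 1.3 m; its moment is m·g·1.3 clockwise.
For rotational equilibrium, m × 9.81 × 1.3 = 217.5, so m = 217.5 / (9.81 × 1.3) = 17.1 kg.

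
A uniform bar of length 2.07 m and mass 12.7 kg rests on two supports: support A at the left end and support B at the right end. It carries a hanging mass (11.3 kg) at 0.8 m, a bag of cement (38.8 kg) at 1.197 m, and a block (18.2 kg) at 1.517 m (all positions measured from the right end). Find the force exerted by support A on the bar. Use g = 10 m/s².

Choose support B as the axis so its reaction then has zero moment arm.
Beam weight: 12.7 × 10 = 127 N down at 1.035 m → arm 1.035 m, τ = 127 × 1.035 = 131.4 N·m counterclockwise.
Hanging mass: 11.3 × 10 = 113 N down at 0.8 m → arm 0.8 m, τ = 113 × 0.8 = 90.4 N·m counterclockwise.
Bag of cement: 38.8 × 10 = 388 N down at 1.197 m → arm 1.197 m, τ = 388 × 1.197 = 464.4 N·m counterclockwise.
Block: 18.2 × 10 = 182 N down at 1.517 m → arm 1.517 m, τ = 182 × 1.517 = 276.1 N·m counterclockwise.
Net load moment about support B = 962.3 N·m counterclockwise.
Reaction R at support A is upward at 2.07 m, arm 2.07 m → moment R × 2.07 clockwise.
Balancing moments: R × 2.07 = 962.3, giving R = 465 N.

R_A ≈ 465 N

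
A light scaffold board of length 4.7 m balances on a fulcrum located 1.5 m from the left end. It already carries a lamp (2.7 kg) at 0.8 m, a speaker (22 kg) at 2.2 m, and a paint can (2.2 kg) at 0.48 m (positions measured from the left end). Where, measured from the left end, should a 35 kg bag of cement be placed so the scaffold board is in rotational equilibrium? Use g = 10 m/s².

Taking torques about the fulcrum (at 1.5 m from the left end):
Lamp: 2.7 × 10 = 27 N down at 0.8 m → arm 0.7 m, τ = 27 × 0.7 = 18.9 N·m counterclockwise.
Speaker: 22 × 10 = 220 N down at 2.2 m → arm 0.7 m, τ = 220 × 0.7 = 154 N·m clockwise.
Paint can: 2.2 × 10 = 22 N down at 0.48 m → arm 1.02 m, τ = 22 × 1.02 = 22.44 N·m counterclockwise.
Net moment of existing loads = 112.7 N·m clockwise.
The bag of cement weighs 35 × 10 = 350 N and must supply an equal counterclockwise moment, so its lever arm about the fulcrum is 112.7 / 350 = 0.322 m.
That puts it at 1.5 − 0.322 = 1.18 m from the left end.

x ≈ 1.18 m from the left end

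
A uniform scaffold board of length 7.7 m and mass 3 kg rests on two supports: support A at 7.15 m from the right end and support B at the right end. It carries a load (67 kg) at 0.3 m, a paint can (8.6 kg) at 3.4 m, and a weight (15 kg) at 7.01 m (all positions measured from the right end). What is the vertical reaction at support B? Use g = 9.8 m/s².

R_B ≈ 690 N

Take moments about support A.
Beam weight: 3 × 9.8 = 29.4 N down at 3.85 m → arm 3.3 m, τ = 29.4 × 3.3 = 97.02 N·m clockwise.
Load: 67 × 9.8 = 656.6 N down at 0.3 m → arm 6.85 m, τ = 656.6 × 6.85 = 4498 N·m clockwise.
Paint can: 8.6 × 9.8 = 84.28 N down at 3.4 m → arm 3.75 m, τ = 84.28 × 3.75 = 316.1 N·m clockwise.
Weight: 15 × 9.8 = 147 N down at 7.01 m → arm 0.14 m, τ = 147 × 0.14 = 20.58 N·m clockwise.
Net load moment about support A = 4932 N·m clockwise.
Reaction R at support B is upward at 0 m, arm 7.15 m → moment R × 7.15 counterclockwise.
Setting net torque to zero: R × 7.15 = 4932 → R = 690 N.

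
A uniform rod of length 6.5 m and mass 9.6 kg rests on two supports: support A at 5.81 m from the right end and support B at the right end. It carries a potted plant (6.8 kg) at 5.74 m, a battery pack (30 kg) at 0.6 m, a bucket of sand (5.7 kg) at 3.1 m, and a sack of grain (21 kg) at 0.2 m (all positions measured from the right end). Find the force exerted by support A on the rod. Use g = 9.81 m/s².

Sum moments about support B (its reaction then has zero moment arm).
Beam weight: 9.6 × 9.81 = 94.18 N down at 3.25 m → arm 3.25 m, τ = 94.18 × 3.25 = 306.1 N·m counterclockwise.
Potted plant: 6.8 × 9.81 = 66.71 N down at 5.74 m → arm 5.74 m, τ = 66.71 × 5.74 = 382.9 N·m counterclockwise.
Battery pack: 30 × 9.81 = 294.3 N down at 0.6 m → arm 0.6 m, τ = 294.3 × 0.6 = 176.6 N·m counterclockwise.
Bucket of sand: 5.7 × 9.81 = 55.92 N down at 3.1 m → arm 3.1 m, τ = 55.92 × 3.1 = 173.4 N·m counterclockwise.
Sack of grain: 21 × 9.81 = 206 N down at 0.2 m → arm 0.2 m, τ = 206 × 0.2 = 41.2 N·m counterclockwise.
Net load moment about support B = 1080 N·m counterclockwise.
Reaction R at support A is upward at 5.81 m, arm 5.81 m → moment R × 5.81 clockwise.
For rotational equilibrium, R × 5.81 = 1080, so R = 186 N.

R_A ≈ 186 N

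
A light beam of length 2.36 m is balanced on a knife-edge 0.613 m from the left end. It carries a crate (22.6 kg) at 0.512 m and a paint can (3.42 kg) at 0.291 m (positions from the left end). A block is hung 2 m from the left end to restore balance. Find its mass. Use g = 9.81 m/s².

m ≈ 2.44 kg

Choose the knife-edge (at 0.613 m from the left end) as the axis so the support reaction has zero arm there.
Crate: 22.6 × 9.81 = 221.7 N down at 0.512 m → arm 0.101 m, τ = 221.7 × 0.101 = 22.39 N·m counterclockwise.
Paint can: 3.42 × 9.81 = 33.55 N down at 0.291 m → arm 0.322 m, τ = 33.55 × 0.322 = 10.8 N·m counterclockwise.
Net moment of known loads = 33.19 N·m counterclockwise.
An unknown mass m at 2 m has arm 1.387 m; its moment is m·g·1.387 clockwise.
Στ = 0 ⇒ m × 9.81 × 1.387 = 33.19 ⇒ m = 33.19 / (9.81 × 1.387) = 2.44 kg.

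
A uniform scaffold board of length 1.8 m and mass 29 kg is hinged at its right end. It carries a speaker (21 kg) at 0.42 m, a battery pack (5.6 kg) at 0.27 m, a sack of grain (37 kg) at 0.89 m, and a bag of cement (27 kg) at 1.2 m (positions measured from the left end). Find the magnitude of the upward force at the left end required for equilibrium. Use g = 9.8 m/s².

Take moments about the right end.
Beam weight: 29 × 9.8 = 284.2 N down at 0.9 m → arm 0.9 m, τ = 284.2 × 0.9 = 255.8 N·m counterclockwise.
Speaker: 21 × 9.8 = 205.8 N down at 0.42 m → arm 1.38 m, τ = 205.8 × 1.38 = 284 N·m counterclockwise.
Battery pack: 5.6 × 9.8 = 54.88 N down at 0.27 m → arm 1.53 m, τ = 54.88 × 1.53 = 83.97 N·m counterclockwise.
Sack of grain: 37 × 9.8 = 362.6 N down at 0.89 m → arm 0.91 m, τ = 362.6 × 0.91 = 330 N·m counterclockwise.
Bag of cement: 27 × 9.8 = 264.6 N down at 1.2 m → arm 0.6 m, τ = 264.6 × 0.6 = 158.8 N·m counterclockwise.
Net moment of the loads = 1113 N·m counterclockwise.
The upward force F acts at the left end, arm 1.8 m, giving F × 1.8 clockwise.
Balancing moments: F × 1.8 = 1113, giving F = 1113 / 1.8 = 618 N.

F ≈ 618 N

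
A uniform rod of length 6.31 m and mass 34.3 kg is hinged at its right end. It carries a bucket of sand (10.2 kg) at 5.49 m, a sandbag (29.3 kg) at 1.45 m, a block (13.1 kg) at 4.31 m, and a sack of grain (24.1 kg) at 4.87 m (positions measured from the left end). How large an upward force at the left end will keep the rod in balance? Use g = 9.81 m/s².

Choose the right end as the axis so the unknown pivot reaction has zero arm there.
Beam weight: 34.3 × 9.81 = 336.5 N down at 3.155 m → arm 3.155 m, τ = 336.5 × 3.155 = 1062 N·m counterclockwise.
Bucket of sand: 10.2 × 9.81 = 100.1 N down at 5.49 m → arm 0.82 m, τ = 100.1 × 0.82 = 82.08 N·m counterclockwise.
Sandbag: 29.3 × 9.81 = 287.4 N down at 1.45 m → arm 4.86 m, τ = 287.4 × 4.86 = 1397 N·m counterclockwise.
Block: 13.1 × 9.81 = 128.5 N down at 4.31 m → arm 2 m, τ = 128.5 × 2 = 257 N·m counterclockwise.
Sack of grain: 24.1 × 9.81 = 236.4 N down at 4.87 m → arm 1.44 m, τ = 236.4 × 1.44 = 340.4 N·m counterclockwise.
Net moment of the loads = 3138 N·m counterclockwise.
The upward force F acts at the left end, arm 6.31 m, giving F × 6.31 clockwise.
Balancing moments: F × 6.31 = 3138, giving F = 3138 / 6.31 = 497 N.

F ≈ 497 N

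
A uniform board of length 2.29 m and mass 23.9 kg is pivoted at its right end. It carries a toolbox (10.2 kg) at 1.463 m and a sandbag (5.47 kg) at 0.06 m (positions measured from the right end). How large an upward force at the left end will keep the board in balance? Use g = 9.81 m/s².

F ≈ 183 N

Sum moments about the right end (the unknown pivot reaction has zero arm there).
Beam weight: 23.9 × 9.81 = 234.5 N down at 1.145 m → arm 1.145 m, τ = 234.5 × 1.145 = 268.5 N·m counterclockwise.
Toolbox: 10.2 × 9.81 = 100.1 N down at 1.463 m → arm 1.463 m, τ = 100.1 × 1.463 = 146.4 N·m counterclockwise.
Sandbag: 5.47 × 9.81 = 53.66 N down at 0.06 m → arm 0.06 m, τ = 53.66 × 0.06 = 3.22 N·m counterclockwise.
Net moment of the loads = 418.1 N·m counterclockwise.
The upward force F acts at the left end, arm 2.29 m, giving F × 2.29 clockwise.
Balancing moments: F × 2.29 = 418.1, giving F = 418.1 / 2.29 = 183 N.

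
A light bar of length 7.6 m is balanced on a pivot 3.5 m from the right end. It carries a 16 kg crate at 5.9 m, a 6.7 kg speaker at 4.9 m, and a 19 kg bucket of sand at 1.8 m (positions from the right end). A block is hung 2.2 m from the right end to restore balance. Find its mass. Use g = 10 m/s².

m ≈ 11.9 kg

Taking torques about the pivot (at 3.5 m from the right end):
Crate: 16 × 10 = 160 N down at 5.9 m → arm 2.4 m, τ = 160 × 2.4 = 384 N·m counterclockwise.
Speaker: 6.7 × 10 = 67 N down at 4.9 m → arm 1.4 m, τ = 67 × 1.4 = 93.8 N·m counterclockwise.
Bucket of sand: 19 × 10 = 190 N down at 1.8 m → arm 1.7 m, τ = 190 × 1.7 = 323 N·m clockwise.
Net moment of known loads = 154.8 N·m counterclockwise.
An unknown mass m at 2.2 m has arm 1.3 m; its moment is m·g·1.3 clockwise.
For rotational equilibrium, m × 10 × 1.3 = 154.8, so m = 154.8 / (10 × 1.3) = 11.9 kg.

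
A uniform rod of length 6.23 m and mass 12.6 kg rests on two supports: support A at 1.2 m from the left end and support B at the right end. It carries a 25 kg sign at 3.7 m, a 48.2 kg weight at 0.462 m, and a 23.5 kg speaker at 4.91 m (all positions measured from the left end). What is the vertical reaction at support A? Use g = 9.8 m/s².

R_A ≈ 802 N

Sum moments about support B (its reaction then has zero moment arm).
Beam weight: 12.6 × 9.8 = 123.5 N down at 3.115 m → arm 3.115 m, τ = 123.5 × 3.115 = 384.7 N·m counterclockwise.
Sign: 25 × 9.8 = 245 N down at 3.7 m → arm 2.53 m, τ = 245 × 2.53 = 619.8 N·m counterclockwise.
Weight: 48.2 × 9.8 = 472.4 N down at 0.462 m → arm 5.768 m, τ = 472.4 × 5.768 = 2725 N·m counterclockwise.
Speaker: 23.5 × 9.8 = 230.3 N down at 4.91 m → arm 1.32 m, τ = 230.3 × 1.32 = 304 N·m counterclockwise.
Net load moment about support B = 4034 N·m counterclockwise.
Reaction R at support A is upward at 1.2 m, arm 5.03 m → moment R × 5.03 clockwise.
Balancing moments: R × 5.03 = 4034, giving R = 802 N.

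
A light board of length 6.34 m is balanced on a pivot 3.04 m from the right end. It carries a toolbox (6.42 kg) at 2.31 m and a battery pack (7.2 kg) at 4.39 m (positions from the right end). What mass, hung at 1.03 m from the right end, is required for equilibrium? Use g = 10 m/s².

m ≈ 2.5 kg

Take moments about the pivot (at 3.04 m from the right end).
Toolbox: 6.42 × 10 = 64.2 N down at 2.31 m → arm 0.73 m, τ = 64.2 × 0.73 = 46.87 N·m clockwise.
Battery pack: 7.2 × 10 = 72 N down at 4.39 m → arm 1.35 m, τ = 72 × 1.35 = 97.2 N·m counterclockwise.
Net moment of known loads = 50.33 N·m counterclockwise.
An unknown mass m at 1.03 m has arm 2.01 m; its moment is m·g·2.01 clockwise.
Στ = 0 ⇒ m × 10 × 2.01 = 50.33 ⇒ m = 50.33 / (10 × 2.01) = 2.5 kg.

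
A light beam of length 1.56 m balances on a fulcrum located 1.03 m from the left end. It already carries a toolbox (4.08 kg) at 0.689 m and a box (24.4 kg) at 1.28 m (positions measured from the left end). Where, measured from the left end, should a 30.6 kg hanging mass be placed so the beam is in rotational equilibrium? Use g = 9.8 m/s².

Taking torques about the fulcrum (at 1.03 m from the left end):
Toolbox: 4.08 × 9.8 = 39.98 N down at 0.689 m → arm 0.341 m, τ = 39.98 × 0.341 = 13.63 N·m counterclockwise.
Box: 24.4 × 9.8 = 239.1 N down at 1.28 m → arm 0.25 m, τ = 239.1 × 0.25 = 59.77 N·m clockwise.
Net moment of existing loads = 46.14 N·m clockwise.
The hanging mass weighs 30.6 × 9.8 = 299.9 N and must supply an equal counterclockwise moment, so its lever arm about the fulcrum is 46.14 / 299.9 = 0.154 m.
That puts it at 1.03 − 0.154 = 0.876 m from the left end.

x ≈ 0.876 m from the left end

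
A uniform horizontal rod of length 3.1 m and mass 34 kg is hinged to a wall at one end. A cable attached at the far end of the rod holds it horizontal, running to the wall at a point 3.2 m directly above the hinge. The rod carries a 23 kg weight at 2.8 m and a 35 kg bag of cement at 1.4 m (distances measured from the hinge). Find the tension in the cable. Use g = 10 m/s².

T ≈ 746 N

Taking torques about the hinge:
Beam weight: 34 × 10 = 340 N down at 1.55 m → arm 1.55 m, τ = 340 × 1.55 = 527 N·m clockwise.
Weight: 23 × 10 = 230 N down at 2.8 m → arm 2.8 m, τ = 230 × 2.8 = 644 N·m clockwise.
Bag of cement: 35 × 10 = 350 N down at 1.4 m → arm 1.4 m, τ = 350 × 1.4 = 490 N·m clockwise.
Total clockwise load moment = 1661 N·m.
The cable tension T acts at 3.1 m; only its component perpendicular to the rod, T sinθ, produces torque. sinθ = h/√(h²+d²) = 3.2/√(3.2²+3.1²) = 0.7182.
Setting net torque to zero: T × 3.1 × 0.7182 = 1661 → T = 1661 / 2.226 = 746 N.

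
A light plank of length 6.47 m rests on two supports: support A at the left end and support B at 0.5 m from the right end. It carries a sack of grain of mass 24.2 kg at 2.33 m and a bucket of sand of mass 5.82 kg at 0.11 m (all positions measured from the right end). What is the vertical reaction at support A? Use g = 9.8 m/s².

R_A ≈ 69 N

Choose support B as the axis so its reaction then has zero moment arm.
Sack of grain: 24.2 × 9.8 = 237.2 N down at 2.33 m → arm 1.83 m, τ = 237.2 × 1.83 = 434.1 N·m counterclockwise.
Bucket of sand: 5.82 × 9.8 = 57.04 N down at 0.11 m → arm 0.39 m, τ = 57.04 × 0.39 = 22.25 N·m clockwise.
Net load moment about support B = 411.9 N·m counterclockwise.
Reaction R at support A is upward at 6.47 m, arm 5.97 m → moment R × 5.97 clockwise.
For rotational equilibrium, R × 5.97 = 411.9, so R = 69 N.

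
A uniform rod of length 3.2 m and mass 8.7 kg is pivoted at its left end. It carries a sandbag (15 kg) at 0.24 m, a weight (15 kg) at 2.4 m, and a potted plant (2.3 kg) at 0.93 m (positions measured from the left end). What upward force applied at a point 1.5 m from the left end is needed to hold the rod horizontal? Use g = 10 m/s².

F ≈ 371 N

Choose the left end as the axis so the unknown pivot reaction has zero arm there.
Beam weight: 8.7 × 10 = 87 N down at 1.6 m → arm 1.6 m, τ = 87 × 1.6 = 139.2 N·m clockwise.
Sandbag: 15 × 10 = 150 N down at 0.24 m → arm 0.24 m, τ = 150 × 0.24 = 36 N·m clockwise.
Weight: 15 × 10 = 150 N down at 2.4 m → arm 2.4 m, τ = 150 × 2.4 = 360 N·m clockwise.
Potted plant: 2.3 × 10 = 23 N down at 0.93 m → arm 0.93 m, τ = 23 × 0.93 = 21.39 N·m clockwise.
Net moment of the loads = 556.6 N·m clockwise.
The upward force F acts at a point 1.5 m from the left end, arm 1.5 m, giving F × 1.5 counterclockwise.
Setting net torque to zero: F × 1.5 = 556.6 → F = 556.6 / 1.5 = 371 N.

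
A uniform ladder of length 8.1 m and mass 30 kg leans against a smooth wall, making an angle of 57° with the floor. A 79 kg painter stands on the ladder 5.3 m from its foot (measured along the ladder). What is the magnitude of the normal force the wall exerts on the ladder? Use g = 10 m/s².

Sum moments about the foot of the ladder (the floor normal and friction both act there and drop out).
Ladder weight 30×10 = 300 N acts at 4.05 m along the ladder; its horizontal arm is 4.05·cos57° = 2.206 m → τ = 661.8 N·m clockwise.
Painter: 79×10 = 790 N at 5.3 m → arm 2.887 m → τ = 2281 N·m clockwise.
Wall normal N acts horizontally at the top; its moment arm is the height L sinθ = 8.1·sin57° = 6.793 m, counterclockwise.
For rotational equilibrium, N × 6.793 = 2943, so N = 433 N.

N_wall ≈ 433 N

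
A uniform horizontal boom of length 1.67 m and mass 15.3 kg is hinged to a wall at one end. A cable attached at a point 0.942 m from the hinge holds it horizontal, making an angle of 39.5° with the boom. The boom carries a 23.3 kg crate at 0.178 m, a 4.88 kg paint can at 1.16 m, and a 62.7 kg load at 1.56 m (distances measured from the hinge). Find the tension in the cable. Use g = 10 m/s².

Sum moments about the hinge (the unknown hinge reaction has zero arm there).
Beam weight: 15.3 × 10 = 153 N down at 0.835 m → arm 0.835 m, τ = 153 × 0.835 = 127.8 N·m clockwise.
Crate: 23.3 × 10 = 233 N down at 0.178 m → arm 0.178 m, τ = 233 × 0.178 = 41.47 N·m clockwise.
Paint can: 4.88 × 10 = 48.8 N down at 1.16 m → arm 1.16 m, τ = 48.8 × 1.16 = 56.61 N·m clockwise.
Load: 62.7 × 10 = 627 N down at 1.56 m → arm 1.56 m, τ = 627 × 1.56 = 978.1 N·m clockwise.
Total clockwise load moment = 1204 N·m.
The cable tension T acts at 0.942 m; only its component perpendicular to the boom, T sinθ, produces torque. sin 39.5° = 0.6361.
Setting net torque to zero: T × 0.942 × 0.6361 = 1204 → T = 1204 / 0.5992 = 2010 N.

T ≈ 2010 N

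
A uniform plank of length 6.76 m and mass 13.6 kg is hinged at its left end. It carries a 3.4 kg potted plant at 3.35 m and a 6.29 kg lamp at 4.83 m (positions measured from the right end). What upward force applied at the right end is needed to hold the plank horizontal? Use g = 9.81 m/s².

Taking torques about the left end:
Beam weight: 13.6 × 9.81 = 133.4 N down at 3.38 m → arm 3.38 m, τ = 133.4 × 3.38 = 450.9 N·m clockwise.
Potted plant: 3.4 × 9.81 = 33.35 N down at 3.35 m → arm 3.41 m, τ = 33.35 × 3.41 = 113.7 N·m clockwise.
Lamp: 6.29 × 9.81 = 61.7 N down at 4.83 m → arm 1.93 m, τ = 61.7 × 1.93 = 119.1 N·m clockwise.
Net moment of the loads = 683.7 N·m clockwise.
The upward force F acts at the right end, arm 6.76 m, giving F × 6.76 counterclockwise.
Setting net torque to zero: F × 6.76 = 683.7 → F = 683.7 / 6.76 = 101 N.

F ≈ 101 N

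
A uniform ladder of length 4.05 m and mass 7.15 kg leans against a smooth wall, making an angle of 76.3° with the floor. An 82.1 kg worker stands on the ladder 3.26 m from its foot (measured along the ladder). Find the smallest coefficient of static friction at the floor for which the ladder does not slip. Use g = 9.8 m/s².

μ_min ≈ 0.19

About the foot of the ladder:
Ladder weight 7.15×9.8 = 70.07 N acts at 2.025 m along the ladder; its horizontal arm is 2.025·cos76.3° = 0.4796 m → τ = 33.61 N·m clockwise.
Worker: 82.1×9.8 = 804.6 N at 3.26 m → arm 0.7721 m → τ = 621.2 N·m clockwise.
Wall normal N acts horizontally at the top; its moment arm is the height L sinθ = 4.05·sin76.3° = 3.935 m, counterclockwise.
For rotational equilibrium, N × 3.935 = 654.8, so N = 166.4 N.
ΣFx = 0 ⇒ f = N_wall = 166.4 N. ΣFy = 0 ⇒ N_floor = 874.7 N.
μ_min = f / N_floor = 166.4 / 874.7 = 0.19.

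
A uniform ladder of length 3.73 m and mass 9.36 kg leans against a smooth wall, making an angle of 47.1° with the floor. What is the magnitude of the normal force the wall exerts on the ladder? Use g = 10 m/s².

N_wall ≈ 43.5 N

Taking torques about the foot of the ladder:
Ladder weight 9.36×10 = 93.6 N acts at 1.865 m along the ladder; its horizontal arm is 1.865·cos47.1° = 1.27 m → τ = 118.9 N·m clockwise.
Wall normal N acts horizontally at the top; its moment arm is the height L sinθ = 3.73·sin47.1° = 2.732 m, counterclockwise.
For rotational equilibrium, N × 2.732 = 118.9, so N = 43.5 N.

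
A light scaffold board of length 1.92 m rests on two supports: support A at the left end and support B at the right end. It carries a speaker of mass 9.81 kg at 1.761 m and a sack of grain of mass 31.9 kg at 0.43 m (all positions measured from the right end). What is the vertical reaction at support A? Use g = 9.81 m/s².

R_A ≈ 158 N

About support B:
Speaker: 9.81 × 9.81 = 96.24 N down at 1.761 m → arm 1.761 m, τ = 96.24 × 1.761 = 169.5 N·m counterclockwise.
Sack of grain: 31.9 × 9.81 = 312.9 N down at 0.43 m → arm 0.43 m, τ = 312.9 × 0.43 = 134.5 N·m counterclockwise.
Net load moment about support B = 304 N·m counterclockwise.
Reaction R at support A is upward at 1.92 m, arm 1.92 m → moment R × 1.92 clockwise.
Setting net torque to zero: R × 1.92 = 304 → R = 158 N.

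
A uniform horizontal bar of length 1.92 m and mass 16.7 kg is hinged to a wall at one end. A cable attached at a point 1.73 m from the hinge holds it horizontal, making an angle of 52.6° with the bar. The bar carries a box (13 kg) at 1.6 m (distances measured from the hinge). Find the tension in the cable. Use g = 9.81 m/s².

T ≈ 263 N

Choose the hinge as the axis so the unknown hinge reaction has zero arm there.
Beam weight: 16.7 × 9.81 = 163.8 N down at 0.96 m → arm 0.96 m, τ = 163.8 × 0.96 = 157.2 N·m clockwise.
Box: 13 × 9.81 = 127.5 N down at 1.6 m → arm 1.6 m, τ = 127.5 × 1.6 = 204 N·m clockwise.
Total clockwise load moment = 361.2 N·m.
The cable tension T acts at 1.73 m; only its component perpendicular to the bar, T sinθ, produces torque. sin 52.6° = 0.7944.
For rotational equilibrium, T × 1.73 × 0.7944 = 361.2, so T = 361.2 / 1.374 = 263 N.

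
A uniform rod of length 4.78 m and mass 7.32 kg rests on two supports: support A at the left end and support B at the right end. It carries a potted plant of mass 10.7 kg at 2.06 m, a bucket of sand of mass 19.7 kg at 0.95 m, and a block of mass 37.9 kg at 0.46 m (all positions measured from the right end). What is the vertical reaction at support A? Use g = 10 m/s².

Choose support B as the axis so its reaction then has zero moment arm.
Beam weight: 7.32 × 10 = 73.2 N down at 2.39 m → arm 2.39 m, τ = 73.2 × 2.39 = 174.9 N·m counterclockwise.
Potted plant: 10.7 × 10 = 107 N down at 2.06 m → arm 2.06 m, τ = 107 × 2.06 = 220.4 N·m counterclockwise.
Bucket of sand: 19.7 × 10 = 197 N down at 0.95 m → arm 0.95 m, τ = 197 × 0.95 = 187.1 N·m counterclockwise.
Block: 37.9 × 10 = 379 N down at 0.46 m → arm 0.46 m, τ = 379 × 0.46 = 174.3 N·m counterclockwise.
Net load moment about support B = 756.7 N·m counterclockwise.
Reaction R at support A is upward at 4.78 m, arm 4.78 m → moment R × 4.78 clockwise.
Setting net torque to zero: R × 4.78 = 756.7 → R = 158 N.

R_A ≈ 158 N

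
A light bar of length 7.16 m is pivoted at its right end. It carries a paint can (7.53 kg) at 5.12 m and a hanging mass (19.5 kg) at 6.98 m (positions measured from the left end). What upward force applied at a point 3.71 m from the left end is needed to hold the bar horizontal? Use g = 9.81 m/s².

F ≈ 53.7 N

Taking torques about the right end:
Paint can: 7.53 × 9.81 = 73.87 N down at 5.12 m → arm 2.04 m, τ = 73.87 × 2.04 = 150.7 N·m counterclockwise.
Hanging mass: 19.5 × 9.81 = 191.3 N down at 6.98 m → arm 0.18 m, τ = 191.3 × 0.18 = 34.43 N·m counterclockwise.
Net moment of the loads = 185.1 N·m counterclockwise.
The upward force F acts at a point 3.71 m from the left end, arm 3.45 m, giving F × 3.45 clockwise.
Balancing moments: F × 3.45 = 185.1, giving F = 185.1 / 3.45 = 53.7 N.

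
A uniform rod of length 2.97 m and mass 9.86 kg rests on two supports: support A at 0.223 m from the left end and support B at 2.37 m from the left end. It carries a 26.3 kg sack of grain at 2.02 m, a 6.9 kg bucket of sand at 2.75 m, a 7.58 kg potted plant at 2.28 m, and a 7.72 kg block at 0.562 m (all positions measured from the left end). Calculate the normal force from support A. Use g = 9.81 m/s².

Taking torques about support B:
Beam weight: 9.86 × 9.81 = 96.73 N down at 1.485 m → arm 0.885 m, τ = 96.73 × 0.885 = 85.61 N·m counterclockwise.
Sack of grain: 26.3 × 9.81 = 258 N down at 2.02 m → arm 0.35 m, τ = 258 × 0.35 = 90.3 N·m counterclockwise.
Bucket of sand: 6.9 × 9.81 = 67.69 N down at 2.75 m → arm 0.38 m, τ = 67.69 × 0.38 = 25.72 N·m clockwise.
Potted plant: 7.58 × 9.81 = 74.36 N down at 2.28 m → arm 0.09 m, τ = 74.36 × 0.09 = 6.692 N·m counterclockwise.
Block: 7.72 × 9.81 = 75.73 N down at 0.562 m → arm 1.808 m, τ = 75.73 × 1.808 = 136.9 N·m counterclockwise.
Net load moment about support B = 293.8 N·m counterclockwise.
Reaction R at support A is upward at 0.223 m, arm 2.147 m → moment R × 2.147 clockwise.
Στ = 0 ⇒ R × 2.147 = 293.8 ⇒ R = 137 N.

R_A ≈ 137 N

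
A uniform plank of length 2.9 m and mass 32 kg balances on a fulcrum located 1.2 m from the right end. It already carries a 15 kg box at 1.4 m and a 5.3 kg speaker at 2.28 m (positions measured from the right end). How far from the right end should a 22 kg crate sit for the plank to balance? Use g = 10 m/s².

Choose the fulcrum (at 1.2 m from the right end) as the axis so the support reaction has zero arm there.
Beam weight: 32 × 10 = 320 N down at 1.45 m → arm 0.25 m, τ = 320 × 0.25 = 80 N·m counterclockwise.
Box: 15 × 10 = 150 N down at 1.4 m → arm 0.2 m, τ = 150 × 0.2 = 30 N·m counterclockwise.
Speaker: 5.3 × 10 = 53 N down at 2.28 m → arm 1.08 m, τ = 53 × 1.08 = 57.24 N·m counterclockwise.
Net moment of existing loads = 167.2 N·m counterclockwise.
The crate weighs 22 × 10 = 220 N and must supply an equal clockwise moment, so its lever arm about the fulcrum is 167.2 / 220 = 0.76 m.
That puts it at 1.2 − 0.76 = 0.44 m from the right end.

x ≈ 0.44 m from the right end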